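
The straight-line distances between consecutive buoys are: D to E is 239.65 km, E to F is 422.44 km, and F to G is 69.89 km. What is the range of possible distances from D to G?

The maximum is all hops collinear in one direction: 239.65 + 422.44 + 69.89 = 731.98.
The longest hop is 422.44; the others sum to 309.54. Folding the others back against it leaves at least 422.44 − 309.54 = 112.90.

112.90 ≤ DG ≤ 731.98 km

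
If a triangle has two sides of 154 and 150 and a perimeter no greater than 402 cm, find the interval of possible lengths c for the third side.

4 < c ≤ 98 cm

Triangle inequality alone gives 4 < c < 304.
The perimeter condition gives c ≤ 402 − 154 − 150 = 98.
Intersecting the two: 4 < c ≤ 98.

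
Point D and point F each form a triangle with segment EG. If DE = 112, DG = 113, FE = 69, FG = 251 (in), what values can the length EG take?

From triangle DEG: |112 − 113| < EG < 112 + 113, i.e. 1 < EG < 225.
From triangle FEG: 182 < EG < 320.
Both must hold, so EG lies in the intersection.

182 < EG < 225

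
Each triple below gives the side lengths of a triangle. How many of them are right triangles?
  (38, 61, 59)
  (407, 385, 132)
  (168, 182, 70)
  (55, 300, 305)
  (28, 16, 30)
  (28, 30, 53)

3

(38,61,59): 38²+59² = 4925 > 3721 = 61² → acute
(407,385,132): 132²+385² = 165649 = 407² → right
(168,182,70): 70²+168² = 33124 = 182² → right
(55,300,305): 55²+300² = 93025 = 305² → right
(28,16,30): 16²+28² = 1040 > 900 = 30² → acute
(28,30,53): 28²+30² = 1684 < 2809 = 53² → obtuse
3 of the 6 are right.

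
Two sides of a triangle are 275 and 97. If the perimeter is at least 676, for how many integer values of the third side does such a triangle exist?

68

Triangle inequality: 178 < x < 372. Perimeter ≥ 676 gives x ≥ 676 − 275 − 97 = 304.
So 304 ≤ x < 372; integers 304 through 371: 68 values.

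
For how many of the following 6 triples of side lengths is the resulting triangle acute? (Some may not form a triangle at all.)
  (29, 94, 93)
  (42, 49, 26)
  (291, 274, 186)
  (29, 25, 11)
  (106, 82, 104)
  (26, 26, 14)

5

(29,94,93): 29²+93² = 9490 > 8836 = 94² → acute
(42,49,26): 26²+42² = 2440 > 2401 = 49² → acute
(291,274,186): 186²+274² = 109672 > 84681 = 291² → acute
(29,25,11): 11²+25² = 746 < 841 = 29² → obtuse
(106,82,104): 82²+104² = 17540 > 11236 = 106² → acute
(26,26,14): 14²+26² = 872 > 676 = 26² → acute
5 of the 6 are acute.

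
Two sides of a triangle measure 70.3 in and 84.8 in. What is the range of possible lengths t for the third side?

14.5 < t < 155.1 (in)

By the triangle inequality, t must be less than 70.3 + 84.8 = 155.1 and greater than |70.3 − 84.8| = 14.5.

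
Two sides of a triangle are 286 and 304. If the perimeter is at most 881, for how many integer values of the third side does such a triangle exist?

Triangle inequality: 18 < x < 590. Perimeter ≤ 881 gives x ≤ 881 − 286 − 304 = 291.
So 18 < x ≤ 291; integers 19 through 291: 273 values.

273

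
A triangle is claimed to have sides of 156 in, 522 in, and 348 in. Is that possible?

The longest side is 522, but the other two sum to only 504.
504 < 522, so the triangle inequality fails.

No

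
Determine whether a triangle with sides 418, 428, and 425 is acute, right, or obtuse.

Compare the square of the longest side to the sum of squares of the other two: 418² + 425² = 355349 > 183184 = 428².

acute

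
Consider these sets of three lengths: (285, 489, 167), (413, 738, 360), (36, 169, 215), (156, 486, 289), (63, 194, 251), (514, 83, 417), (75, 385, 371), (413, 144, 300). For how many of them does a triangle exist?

4

(167,285,489): 167+285 ≤ 489 → not valid
(360,413,738): 360+413 > 738 → valid
(36,169,215): 36+169 ≤ 215 → not valid
(156,289,486): 156+289 ≤ 486 → not valid
(63,194,251): 63+194 > 251 → valid
(83,417,514): 83+417 ≤ 514 → not valid
(75,371,385): 75+371 > 385 → valid
(144,300,413): 144+300 > 413 → valid
4 of the 8 triples form a triangle.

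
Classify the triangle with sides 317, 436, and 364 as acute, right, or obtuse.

Compare the square of the longest side to the sum of squares of the other two: 317² + 364² = 232985 > 190096 = 436².

acute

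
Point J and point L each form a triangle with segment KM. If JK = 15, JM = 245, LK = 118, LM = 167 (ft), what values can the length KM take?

230 < KM < 260

From triangle JKM: |15 − 245| < KM < 15 + 245, i.e. 230 < KM < 260.
From triangle LKM: 49 < KM < 285.
Both must hold, so KM lies in the intersection.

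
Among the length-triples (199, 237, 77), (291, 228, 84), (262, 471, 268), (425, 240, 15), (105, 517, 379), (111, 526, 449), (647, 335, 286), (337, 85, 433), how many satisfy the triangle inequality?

(77,199,237): 77+199 > 237 → valid
(84,228,291): 84+228 > 291 → valid
(262,268,471): 262+268 > 471 → valid
(15,240,425): 15+240 ≤ 425 → not valid
(105,379,517): 105+379 ≤ 517 → not valid
(111,449,526): 111+449 > 526 → valid
(286,335,647): 286+335 ≤ 647 → not valid
(85,337,433): 85+337 ≤ 433 → not valid
4 of the 8 triples form a triangle.

4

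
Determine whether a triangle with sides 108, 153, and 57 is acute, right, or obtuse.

Compare the square of the longest side to the sum of squares of the other two: 57² + 108² = 14913 < 23409 = 153².

obtuse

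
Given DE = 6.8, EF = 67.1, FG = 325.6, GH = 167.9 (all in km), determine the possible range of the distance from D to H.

83.8 ≤ DH ≤ 567.4 km

The maximum is all hops collinear in one direction: 6.8 + 67.1 + 325.6 + 167.9 = 567.4.
The longest hop is 325.6; the others sum to 241.8. Folding the others back against it leaves at least 325.6 − 241.8 = 83.8.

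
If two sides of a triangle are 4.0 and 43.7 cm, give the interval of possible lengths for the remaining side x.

By the triangle inequality, x must be less than 4.0 + 43.7 = 47.7 and greater than |4.0 − 43.7| = 39.7.

39.7 < x < 47.7 (cm)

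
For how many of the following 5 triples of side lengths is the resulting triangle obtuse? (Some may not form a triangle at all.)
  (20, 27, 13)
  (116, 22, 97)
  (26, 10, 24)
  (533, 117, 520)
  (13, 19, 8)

(20,27,13): 13²+20² = 569 < 729 = 27² → obtuse
(116,22,97): 22²+97² = 9893 < 13456 = 116² → obtuse
(26,10,24): 10²+24² = 676 = 26² → right
(533,117,520): 117²+520² = 284089 = 533² → right
(13,19,8): 8²+13² = 233 < 361 = 19² → obtuse
3 of the 5 are obtuse.

3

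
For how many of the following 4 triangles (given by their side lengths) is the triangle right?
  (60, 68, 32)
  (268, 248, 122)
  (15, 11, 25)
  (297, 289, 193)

1

(60,68,32): 32²+60² = 4624 = 68² → right
(268,248,122): 122²+248² = 76388 > 71824 = 268² → acute
(15,11,25): 11²+15² = 346 < 625 = 25² → obtuse
(297,289,193): 193²+289² = 120770 > 88209 = 297² → acute
1 of the 4 is right.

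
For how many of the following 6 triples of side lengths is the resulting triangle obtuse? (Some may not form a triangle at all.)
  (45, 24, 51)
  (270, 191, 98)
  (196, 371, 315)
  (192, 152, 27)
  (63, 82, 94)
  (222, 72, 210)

(45,24,51): 24²+45² = 2601 = 51² → right
(270,191,98): 98²+191² = 46085 < 72900 = 270² → obtuse
(196,371,315): 196²+315² = 137641 = 371² → right
(192,152,27): 27+152 ≤ 192, not a triangle
(63,82,94): 63²+82² = 10693 > 8836 = 94² → acute
(222,72,210): 72²+210² = 49284 = 222² → right
1 of the 6 is obtuse.

1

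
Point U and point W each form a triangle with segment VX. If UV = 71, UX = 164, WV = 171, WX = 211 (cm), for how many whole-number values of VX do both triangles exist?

141

From triangle UVX: 93 < VX < 235.
From triangle WVX: 40 < VX < 382.
Intersection: 93 < VX < 235, so integers 94 through 234: 141 values.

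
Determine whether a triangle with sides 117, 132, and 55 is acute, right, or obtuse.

obtuse

Compare the square of the longest side to the sum of squares of the other two: 55² + 117² = 16714 < 17424 = 132².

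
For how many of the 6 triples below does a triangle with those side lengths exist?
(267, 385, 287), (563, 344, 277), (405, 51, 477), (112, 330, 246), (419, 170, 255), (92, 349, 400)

(267,287,385): 267+287 > 385 → valid
(277,344,563): 277+344 > 563 → valid
(51,405,477): 51+405 ≤ 477 → not valid
(112,246,330): 112+246 > 330 → valid
(170,255,419): 170+255 > 419 → valid
(92,349,400): 92+349 > 400 → valid
5 of the 6 triples form a triangle.

5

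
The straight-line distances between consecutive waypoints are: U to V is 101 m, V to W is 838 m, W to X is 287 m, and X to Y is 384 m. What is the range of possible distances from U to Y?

The maximum is all hops collinear in one direction: 101 + 838 + 287 + 384 = 1610.
The longest hop is 838; the others sum to 772. Folding the others back against it leaves at least 838 − 772 = 66.

66 ≤ UY ≤ 1610 m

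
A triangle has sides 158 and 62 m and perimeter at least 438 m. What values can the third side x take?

218 ≤ x < 220 m

Triangle inequality alone gives 96 < x < 220.
The perimeter condition gives x ≥ 438 − 158 − 62 = 218.
Intersecting the two: 218 ≤ x < 220.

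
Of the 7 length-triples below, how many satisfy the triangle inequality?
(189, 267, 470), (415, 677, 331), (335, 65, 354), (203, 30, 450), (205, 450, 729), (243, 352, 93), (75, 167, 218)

3

(189,267,470): 189+267 ≤ 470 → not valid
(331,415,677): 331+415 > 677 → valid
(65,335,354): 65+335 > 354 → valid
(30,203,450): 30+203 ≤ 450 → not valid
(205,450,729): 205+450 ≤ 729 → not valid
(93,243,352): 93+243 ≤ 352 → not valid
(75,167,218): 75+167 > 218 → valid
3 of the 7 triples form a triangle.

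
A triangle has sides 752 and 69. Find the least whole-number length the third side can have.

684

The third side must be strictly greater than |752 − 69| = 683.
The smallest integer above 683 is 684.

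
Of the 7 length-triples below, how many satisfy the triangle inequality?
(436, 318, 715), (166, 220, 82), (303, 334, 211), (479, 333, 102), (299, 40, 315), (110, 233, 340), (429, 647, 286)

(318,436,715): 318+436 > 715 → valid
(82,166,220): 82+166 > 220 → valid
(211,303,334): 211+303 > 334 → valid
(102,333,479): 102+333 ≤ 479 → not valid
(40,299,315): 40+299 > 315 → valid
(110,233,340): 110+233 > 340 → valid
(286,429,647): 286+429 > 647 → valid
6 of the 7 triples form a triangle.

6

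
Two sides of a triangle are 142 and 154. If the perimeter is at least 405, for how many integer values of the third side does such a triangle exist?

Triangle inequality: 12 < x < 296. Perimeter ≥ 405 gives x ≥ 405 − 142 − 154 = 109.
So 109 ≤ x < 296; integers 109 through 295: 187 values.

187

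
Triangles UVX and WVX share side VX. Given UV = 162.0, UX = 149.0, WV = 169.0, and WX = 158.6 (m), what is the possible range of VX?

From triangle UVX: |162.0 − 149.0| < VX < 162.0 + 149.0, i.e. 13.0 < VX < 311.0.
From triangle WVX: 10.4 < VX < 327.6.
Both must hold, so VX lies in the intersection.

13.0 < VX < 311.0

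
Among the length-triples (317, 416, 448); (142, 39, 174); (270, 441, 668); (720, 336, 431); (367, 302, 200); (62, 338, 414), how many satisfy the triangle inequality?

(317,416,448): 317+416 > 448 → valid
(39,142,174): 39+142 > 174 → valid
(270,441,668): 270+441 > 668 → valid
(336,431,720): 336+431 > 720 → valid
(200,302,367): 200+302 > 367 → valid
(62,338,414): 62+338 ≤ 414 → not valid
5 of the 6 triples form a triangle.

5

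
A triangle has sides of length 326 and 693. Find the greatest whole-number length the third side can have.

1018

The third side must be strictly less than 326 + 693 = 1019.
The largest integer below 1019 is 1018.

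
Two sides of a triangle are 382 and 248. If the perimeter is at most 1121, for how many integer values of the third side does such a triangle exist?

357

Triangle inequality: 134 < x < 630. Perimeter ≤ 1121 gives x ≤ 1121 − 382 − 248 = 491.
So 134 < x ≤ 491; integers 135 through 491: 357 values.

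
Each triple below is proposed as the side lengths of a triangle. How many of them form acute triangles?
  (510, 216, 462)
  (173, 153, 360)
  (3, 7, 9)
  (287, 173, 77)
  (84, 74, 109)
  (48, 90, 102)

(510,216,462): 216²+462² = 260100 = 510² → right
(173,153,360): 153+173 ≤ 360, not a triangle
(3,7,9): 3²+7² = 58 < 81 = 9² → obtuse
(287,173,77): 77+173 ≤ 287, not a triangle
(84,74,109): 74²+84² = 12532 > 11881 = 109² → acute
(48,90,102): 48²+90² = 10404 = 102² → right
1 of the 6 is acute.

1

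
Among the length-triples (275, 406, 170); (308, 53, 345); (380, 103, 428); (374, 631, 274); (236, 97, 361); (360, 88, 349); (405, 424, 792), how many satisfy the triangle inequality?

6

(170,275,406): 170+275 > 406 → valid
(53,308,345): 53+308 > 345 → valid
(103,380,428): 103+380 > 428 → valid
(274,374,631): 274+374 > 631 → valid
(97,236,361): 97+236 ≤ 361 → not valid
(88,349,360): 88+349 > 360 → valid
(405,424,792): 405+424 > 792 → valid
6 of the 7 triples form a triangle.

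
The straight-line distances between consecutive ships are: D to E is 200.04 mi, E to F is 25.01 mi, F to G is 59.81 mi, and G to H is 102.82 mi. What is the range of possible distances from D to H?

12.40 ≤ DH ≤ 387.68 mi

The maximum is all hops collinear in one direction: 200.04 + 25.01 + 59.81 + 102.82 = 387.68.
The longest hop is 200.04; the others sum to 187.64. Folding the others back against it leaves at least 200.04 − 187.64 = 12.40.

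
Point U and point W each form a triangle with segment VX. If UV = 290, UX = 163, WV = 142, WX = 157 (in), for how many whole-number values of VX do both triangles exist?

From triangle UVX: 127 < VX < 453.
From triangle WVX: 15 < VX < 299.
Intersection: 127 < VX < 299, so integers 128 through 298: 171 values.

171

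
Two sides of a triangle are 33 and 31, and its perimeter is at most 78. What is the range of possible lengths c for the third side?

Triangle inequality alone gives 2 < c < 64.
The perimeter condition gives c ≤ 78 − 33 − 31 = 14.
Intersecting the two: 2 < c ≤ 14.

2 < c ≤ 14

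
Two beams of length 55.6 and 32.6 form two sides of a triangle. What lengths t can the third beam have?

23.0 < t < 88.2

By the triangle inequality, t must be less than 55.6 + 32.6 = 88.2 and greater than |55.6 − 32.6| = 23.0.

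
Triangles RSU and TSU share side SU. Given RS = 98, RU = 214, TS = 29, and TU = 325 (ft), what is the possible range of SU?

296 < SU < 312

From triangle RSU: |98 − 214| < SU < 98 + 214, i.e. 116 < SU < 312.
From triangle TSU: 296 < SU < 354.
Both must hold, so SU lies in the intersection.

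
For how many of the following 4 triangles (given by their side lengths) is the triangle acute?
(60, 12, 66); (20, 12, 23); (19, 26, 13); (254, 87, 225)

1

(60,12,66): 12²+60² = 3744 < 4356 = 66² → obtuse
(20,12,23): 12²+20² = 544 > 529 = 23² → acute
(19,26,13): 13²+19² = 530 < 676 = 26² → obtuse
(254,87,225): 87²+225² = 58194 < 64516 = 254² → obtuse
1 of the 4 is acute.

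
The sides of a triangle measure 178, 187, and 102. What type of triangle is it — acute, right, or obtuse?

acute

Compare the square of the longest side to the sum of squares of the other two: 102² + 178² = 42088 > 34969 = 187².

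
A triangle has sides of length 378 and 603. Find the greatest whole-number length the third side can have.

The third side must be strictly less than 378 + 603 = 981.
The largest integer below 981 is 980.

980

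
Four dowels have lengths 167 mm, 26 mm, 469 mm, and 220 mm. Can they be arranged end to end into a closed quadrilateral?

No

For a quadrilateral, each side must be shorter than the sum of the others.
Here the longest side is 469, but the remaining 3 sides sum to only 413.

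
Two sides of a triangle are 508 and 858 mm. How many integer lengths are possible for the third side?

The third side lies in the open interval (350, 1366).
Integers from 351 to 1365 inclusive: 1365 − 351 + 1 = 1015.

1015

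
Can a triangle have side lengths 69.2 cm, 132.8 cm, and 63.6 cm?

No

The two shorter sides sum to 132.8, exactly equal to the longest side 132.8.
That gives only a degenerate (flat) triangle — the inequality must be strict.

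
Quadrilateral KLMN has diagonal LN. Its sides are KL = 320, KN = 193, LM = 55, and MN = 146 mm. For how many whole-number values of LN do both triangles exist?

73

From triangle KLN: 127 < LN < 513.
From triangle MLN: 91 < LN < 201.
Intersection: 127 < LN < 201, so integers 128 through 200: 73 values.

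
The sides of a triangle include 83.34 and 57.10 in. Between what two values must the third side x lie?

26.24 < x < 140.44

By the triangle inequality, x must be less than 83.34 + 57.10 = 140.44 and greater than |83.34 − 57.10| = 26.24.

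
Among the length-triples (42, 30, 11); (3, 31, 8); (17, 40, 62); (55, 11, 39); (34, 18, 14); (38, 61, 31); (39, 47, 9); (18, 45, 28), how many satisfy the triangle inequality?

(11,30,42): 11+30 ≤ 42 → not valid
(3,8,31): 3+8 ≤ 31 → not valid
(17,40,62): 17+40 ≤ 62 → not valid
(11,39,55): 11+39 ≤ 55 → not valid
(14,18,34): 14+18 ≤ 34 → not valid
(31,38,61): 31+38 > 61 → valid
(9,39,47): 9+39 > 47 → valid
(18,28,45): 18+28 > 45 → valid
3 of the 8 triples form a triangle.

3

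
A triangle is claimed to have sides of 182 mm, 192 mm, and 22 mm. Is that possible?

Yes

The longest side is 192, and the other two sum to 204.
Since 204 > 192, the triangle inequality holds.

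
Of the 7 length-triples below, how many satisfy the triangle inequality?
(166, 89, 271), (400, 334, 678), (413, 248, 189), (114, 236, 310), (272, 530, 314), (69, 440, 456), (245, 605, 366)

(89,166,271): 89+166 ≤ 271 → not valid
(334,400,678): 334+400 > 678 → valid
(189,248,413): 189+248 > 413 → valid
(114,236,310): 114+236 > 310 → valid
(272,314,530): 272+314 > 530 → valid
(69,440,456): 69+440 > 456 → valid
(245,366,605): 245+366 > 605 → valid
6 of the 7 triples form a triangle.

6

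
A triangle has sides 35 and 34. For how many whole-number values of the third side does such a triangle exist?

67

The third side lies in the open interval (1, 69).
Integers from 2 to 68 inclusive: 68 − 2 + 1 = 67.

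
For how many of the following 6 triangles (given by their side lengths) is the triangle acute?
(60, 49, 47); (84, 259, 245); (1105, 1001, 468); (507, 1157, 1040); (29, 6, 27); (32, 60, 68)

1

(60,49,47): 47²+49² = 4610 > 3600 = 60² → acute
(84,259,245): 84²+245² = 67081 = 259² → right
(1105,1001,468): 468²+1001² = 1221025 = 1105² → right
(507,1157,1040): 507²+1040² = 1338649 = 1157² → right
(29,6,27): 6²+27² = 765 < 841 = 29² → obtuse
(32,60,68): 32²+60² = 4624 = 68² → right
1 of the 6 is acute.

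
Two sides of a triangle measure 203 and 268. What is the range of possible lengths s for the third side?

65 < s < 471

By the triangle inequality, s must be less than 203 + 268 = 471 and greater than |203 − 268| = 65.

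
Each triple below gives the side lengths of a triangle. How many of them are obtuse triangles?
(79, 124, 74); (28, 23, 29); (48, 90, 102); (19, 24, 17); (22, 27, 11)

2

(79,124,74): 74²+79² = 11717 < 15376 = 124² → obtuse
(28,23,29): 23²+28² = 1313 > 841 = 29² → acute
(48,90,102): 48²+90² = 10404 = 102² → right
(19,24,17): 17²+19² = 650 > 576 = 24² → acute
(22,27,11): 11²+22² = 605 < 729 = 27² → obtuse
2 of the 5 are obtuse.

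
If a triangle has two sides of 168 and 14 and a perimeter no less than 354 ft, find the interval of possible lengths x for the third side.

Triangle inequality alone gives 154 < x < 182.
The perimeter condition gives x ≥ 354 − 168 − 14 = 172.
Intersecting the two: 172 ≤ x < 182.

172 ≤ x < 182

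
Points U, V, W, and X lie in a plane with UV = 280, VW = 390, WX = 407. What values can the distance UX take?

The maximum is all hops collinear in one direction: 280 + 390 + 407 = 1077.
The longest hop is 407; the others sum to 670. Since 407 ≤ 670, the path can fold back on itself completely, so the minimum distance is 0.

0 ≤ UX ≤ 1077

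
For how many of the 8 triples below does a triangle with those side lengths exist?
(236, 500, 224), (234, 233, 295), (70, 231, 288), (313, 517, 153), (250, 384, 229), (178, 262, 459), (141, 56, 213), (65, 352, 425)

(224,236,500): 224+236 ≤ 500 → not valid
(233,234,295): 233+234 > 295 → valid
(70,231,288): 70+231 > 288 → valid
(153,313,517): 153+313 ≤ 517 → not valid
(229,250,384): 229+250 > 384 → valid
(178,262,459): 178+262 ≤ 459 → not valid
(56,141,213): 56+141 ≤ 213 → not valid
(65,352,425): 65+352 ≤ 425 → not valid
3 of the 8 triples form a triangle.

3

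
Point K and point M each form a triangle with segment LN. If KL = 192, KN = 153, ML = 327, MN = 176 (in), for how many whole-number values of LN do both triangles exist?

193

From triangle KLN: 39 < LN < 345.
From triangle MLN: 151 < LN < 503.
Intersection: 151 < LN < 345, so integers 152 through 344: 193 values.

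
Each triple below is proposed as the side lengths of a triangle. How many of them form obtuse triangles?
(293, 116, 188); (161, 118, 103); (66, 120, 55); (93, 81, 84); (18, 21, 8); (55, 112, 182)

(293,116,188): 116²+188² = 48800 < 85849 = 293² → obtuse
(161,118,103): 103²+118² = 24533 < 25921 = 161² → obtuse
(66,120,55): 55²+66² = 7381 < 14400 = 120² → obtuse
(93,81,84): 81²+84² = 13617 > 8649 = 93² → acute
(18,21,8): 8²+18² = 388 < 441 = 21² → obtuse
(55,112,182): 55+112 ≤ 182, not a triangle
4 of the 6 are obtuse.

4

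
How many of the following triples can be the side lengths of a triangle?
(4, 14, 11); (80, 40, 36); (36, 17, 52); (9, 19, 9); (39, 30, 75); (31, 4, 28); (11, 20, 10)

4

(4,11,14): 4+11 > 14 → valid
(36,40,80): 36+40 ≤ 80 → not valid
(17,36,52): 17+36 > 52 → valid
(9,9,19): 9+9 ≤ 19 → not valid
(30,39,75): 30+39 ≤ 75 → not valid
(4,28,31): 4+28 > 31 → valid
(10,11,20): 10+11 > 20 → valid
4 of the 7 triples form a triangle.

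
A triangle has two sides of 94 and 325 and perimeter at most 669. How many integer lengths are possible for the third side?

19

Triangle inequality: 231 < x < 419. Perimeter ≤ 669 gives x ≤ 669 − 94 − 325 = 250.
So 231 < x ≤ 250; integers 232 through 250: 19 values.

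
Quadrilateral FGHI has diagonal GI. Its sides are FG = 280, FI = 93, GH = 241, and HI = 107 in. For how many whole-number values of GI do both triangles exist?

160

From triangle FGI: 187 < GI < 373.
From triangle HGI: 134 < GI < 348.
Intersection: 187 < GI < 348, so integers 188 through 347: 160 values.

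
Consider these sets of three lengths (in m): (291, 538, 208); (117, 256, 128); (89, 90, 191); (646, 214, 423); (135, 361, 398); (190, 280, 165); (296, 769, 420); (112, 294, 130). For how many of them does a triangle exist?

(208,291,538): 208+291 ≤ 538 → not valid
(117,128,256): 117+128 ≤ 256 → not valid
(89,90,191): 89+90 ≤ 191 → not valid
(214,423,646): 214+423 ≤ 646 → not valid
(135,361,398): 135+361 > 398 → valid
(165,190,280): 165+190 > 280 → valid
(296,420,769): 296+420 ≤ 769 → not valid
(112,130,294): 112+130 ≤ 294 → not valid
2 of the 8 triples form a triangle.

2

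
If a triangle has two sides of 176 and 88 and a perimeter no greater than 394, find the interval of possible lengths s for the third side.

88 < s ≤ 130

Triangle inequality alone gives 88 < s < 264.
The perimeter condition gives s ≤ 394 − 176 − 88 = 130.
Intersecting the two: 88 < s ≤ 130.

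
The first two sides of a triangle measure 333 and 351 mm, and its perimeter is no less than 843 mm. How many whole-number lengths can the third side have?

525

Triangle inequality: 18 < x < 684. Perimeter ≥ 843 gives x ≥ 843 − 333 − 351 = 159.
So 159 ≤ x < 684; integers 159 through 683: 525 values.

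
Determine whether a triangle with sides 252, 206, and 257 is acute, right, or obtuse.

acute

Compare the square of the longest side to the sum of squares of the other two: 206² + 252² = 105940 > 66049 = 257².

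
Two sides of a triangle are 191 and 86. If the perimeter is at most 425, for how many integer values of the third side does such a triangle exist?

Triangle inequality: 105 < x < 277. Perimeter ≤ 425 gives x ≤ 425 − 191 − 86 = 148.
So 105 < x ≤ 148; integers 106 through 148: 43 values.

43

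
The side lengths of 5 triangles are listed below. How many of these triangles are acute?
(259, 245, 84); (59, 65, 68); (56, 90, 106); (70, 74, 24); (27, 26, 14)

(259,245,84): 84²+245² = 67081 = 259² → right
(59,65,68): 59²+65² = 7706 > 4624 = 68² → acute
(56,90,106): 56²+90² = 11236 = 106² → right
(70,74,24): 24²+70² = 5476 = 74² → right
(27,26,14): 14²+26² = 872 > 729 = 27² → acute
2 of the 5 are acute.

2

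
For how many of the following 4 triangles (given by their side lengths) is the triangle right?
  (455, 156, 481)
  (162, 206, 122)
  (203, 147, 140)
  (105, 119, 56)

3

(455,156,481): 156²+455² = 231361 = 481² → right
(162,206,122): 122²+162² = 41128 < 42436 = 206² → obtuse
(203,147,140): 140²+147² = 41209 = 203² → right
(105,119,56): 56²+105² = 14161 = 119² → right
3 of the 4 are right.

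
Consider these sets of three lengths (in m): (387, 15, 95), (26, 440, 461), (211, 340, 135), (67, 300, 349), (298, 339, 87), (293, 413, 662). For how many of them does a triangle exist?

5

(15,95,387): 15+95 ≤ 387 → not valid
(26,440,461): 26+440 > 461 → valid
(135,211,340): 135+211 > 340 → valid
(67,300,349): 67+300 > 349 → valid
(87,298,339): 87+298 > 339 → valid
(293,413,662): 293+413 > 662 → valid
5 of the 6 triples form a triangle.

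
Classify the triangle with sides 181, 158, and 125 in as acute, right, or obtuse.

Compare the square of the longest side to the sum of squares of the other two: 125² + 158² = 40589 > 32761 = 181².

acute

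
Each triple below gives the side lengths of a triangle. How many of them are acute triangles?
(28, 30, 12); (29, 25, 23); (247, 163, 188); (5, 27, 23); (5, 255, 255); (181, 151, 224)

(28,30,12): 12²+28² = 928 > 900 = 30² → acute
(29,25,23): 23²+25² = 1154 > 841 = 29² → acute
(247,163,188): 163²+188² = 61913 > 61009 = 247² → acute
(5,27,23): 5²+23² = 554 < 729 = 27² → obtuse
(5,255,255): 5²+255² = 65050 > 65025 = 255² → acute
(181,151,224): 151²+181² = 55562 > 50176 = 224² → acute
5 of the 6 are acute.

5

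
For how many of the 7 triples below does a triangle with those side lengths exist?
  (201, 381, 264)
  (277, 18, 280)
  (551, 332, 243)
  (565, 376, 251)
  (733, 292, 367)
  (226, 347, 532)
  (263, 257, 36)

(201,264,381): 201+264 > 381 → valid
(18,277,280): 18+277 > 280 → valid
(243,332,551): 243+332 > 551 → valid
(251,376,565): 251+376 > 565 → valid
(292,367,733): 292+367 ≤ 733 → not valid
(226,347,532): 226+347 > 532 → valid
(36,257,263): 36+257 > 263 → valid
6 of the 7 triples form a triangle.

6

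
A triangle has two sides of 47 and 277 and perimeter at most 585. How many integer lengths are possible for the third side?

31

Triangle inequality: 230 < x < 324. Perimeter ≤ 585 gives x ≤ 585 − 47 − 277 = 261.
So 230 < x ≤ 261; integers 231 through 261: 31 values.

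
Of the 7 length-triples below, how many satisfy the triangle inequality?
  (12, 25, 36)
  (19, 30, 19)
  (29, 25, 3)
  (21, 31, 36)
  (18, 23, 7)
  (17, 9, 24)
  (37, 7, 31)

(12,25,36): 12+25 > 36 → valid
(19,19,30): 19+19 > 30 → valid
(3,25,29): 3+25 ≤ 29 → not valid
(21,31,36): 21+31 > 36 → valid
(7,18,23): 7+18 > 23 → valid
(9,17,24): 9+17 > 24 → valid
(7,31,37): 7+31 > 37 → valid
6 of the 7 triples form a triangle.

6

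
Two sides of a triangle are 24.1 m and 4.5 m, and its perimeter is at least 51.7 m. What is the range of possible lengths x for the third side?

Triangle inequality alone gives 19.6 < x < 28.6.
The perimeter condition gives x ≥ 51.7 − 24.1 − 4.5 = 23.1.
Intersecting the two: 23.1 ≤ x < 28.6.

23.1 ≤ x < 28.6 m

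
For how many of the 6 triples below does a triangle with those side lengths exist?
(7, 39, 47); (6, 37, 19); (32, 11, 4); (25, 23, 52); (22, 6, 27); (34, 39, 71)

2

(7,39,47): 7+39 ≤ 47 → not valid
(6,19,37): 6+19 ≤ 37 → not valid
(4,11,32): 4+11 ≤ 32 → not valid
(23,25,52): 23+25 ≤ 52 → not valid
(6,22,27): 6+22 > 27 → valid
(34,39,71): 34+39 > 71 → valid
2 of the 6 triples form a triangle.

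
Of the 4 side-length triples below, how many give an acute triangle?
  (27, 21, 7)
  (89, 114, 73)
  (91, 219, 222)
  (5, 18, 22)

(27,21,7): 7²+21² = 490 < 729 = 27² → obtuse
(89,114,73): 73²+89² = 13250 > 12996 = 114² → acute
(91,219,222): 91²+219² = 56242 > 49284 = 222² → acute
(5,18,22): 5²+18² = 349 < 484 = 22² → obtuse
2 of the 4 are acute.

2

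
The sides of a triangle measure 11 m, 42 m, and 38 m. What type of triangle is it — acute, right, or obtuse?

obtuse

Compare the square of the longest side to the sum of squares of the other two: 11² + 38² = 1565 < 1764 = 42².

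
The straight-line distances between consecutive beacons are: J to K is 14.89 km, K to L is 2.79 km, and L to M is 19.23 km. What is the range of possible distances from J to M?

The maximum is all hops collinear in one direction: 14.89 + 2.79 + 19.23 = 36.91.
The longest hop is 19.23; the others sum to 17.68. Folding the others back against it leaves at least 19.23 − 17.68 = 1.55.

1.55 ≤ JM ≤ 36.91 km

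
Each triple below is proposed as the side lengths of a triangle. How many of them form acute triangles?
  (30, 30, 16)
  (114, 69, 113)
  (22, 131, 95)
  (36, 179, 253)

2

(30,30,16): 16²+30² = 1156 > 900 = 30² → acute
(114,69,113): 69²+113² = 17530 > 12996 = 114² → acute
(22,131,95): 22+95 ≤ 131, not a triangle
(36,179,253): 36+179 ≤ 253, not a triangle
2 of the 4 are acute.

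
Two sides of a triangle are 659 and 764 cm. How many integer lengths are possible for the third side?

1317

The third side lies in the open interval (105, 1423).
Integers from 106 to 1422 inclusive: 1422 − 106 + 1 = 1317.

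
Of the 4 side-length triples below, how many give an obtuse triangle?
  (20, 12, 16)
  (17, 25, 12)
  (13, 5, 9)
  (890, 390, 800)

(20,12,16): 12²+16² = 400 = 20² → right
(17,25,12): 12²+17² = 433 < 625 = 25² → obtuse
(13,5,9): 5²+9² = 106 < 169 = 13² → obtuse
(890,390,800): 390²+800² = 792100 = 890² → right
2 of the 4 are obtuse.

2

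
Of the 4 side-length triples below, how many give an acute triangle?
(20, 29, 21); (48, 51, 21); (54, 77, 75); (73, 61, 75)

(20,29,21): 20²+21² = 841 = 29² → right
(48,51,21): 21²+48² = 2745 > 2601 = 51² → acute
(54,77,75): 54²+75² = 8541 > 5929 = 77² → acute
(73,61,75): 61²+73² = 9050 > 5625 = 75² → acute
3 of the 4 are acute.

3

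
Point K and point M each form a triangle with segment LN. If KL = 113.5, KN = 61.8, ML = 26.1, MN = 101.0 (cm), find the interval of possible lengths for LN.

From triangle KLN: |113.5 − 61.8| < LN < 113.5 + 61.8, i.e. 51.7 < LN < 175.3.
From triangle MLN: 74.9 < LN < 127.1.
Both must hold, so LN lies in the intersection.

74.9 < LN < 127.1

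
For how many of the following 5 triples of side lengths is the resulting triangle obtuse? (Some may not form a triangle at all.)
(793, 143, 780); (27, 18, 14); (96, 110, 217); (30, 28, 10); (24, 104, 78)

2

(793,143,780): 143²+780² = 628849 = 793² → right
(27,18,14): 14²+18² = 520 < 729 = 27² → obtuse
(96,110,217): 96+110 ≤ 217, not a triangle
(30,28,10): 10²+28² = 884 < 900 = 30² → obtuse
(24,104,78): 24+78 ≤ 104, not a triangle
2 of the 5 are obtuse.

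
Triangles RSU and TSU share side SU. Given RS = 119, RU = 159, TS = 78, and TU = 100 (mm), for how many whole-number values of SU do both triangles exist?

137

From triangle RSU: 40 < SU < 278.
From triangle TSU: 22 < SU < 178.
Intersection: 40 < SU < 178, so integers 41 through 177: 137 values.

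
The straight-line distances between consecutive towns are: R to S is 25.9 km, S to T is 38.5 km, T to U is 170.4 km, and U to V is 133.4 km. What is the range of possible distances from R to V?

0 ≤ RV ≤ 368.2 km

The maximum is all hops collinear in one direction: 25.9 + 38.5 + 170.4 + 133.4 = 368.2.
The longest hop is 170.4; the others sum to 197.8. Since 170.4 ≤ 197.8, the path can fold back on itself completely, so the minimum distance is 0.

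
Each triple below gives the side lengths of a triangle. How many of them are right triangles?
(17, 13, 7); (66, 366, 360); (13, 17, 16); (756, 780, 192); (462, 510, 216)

(17,13,7): 7²+13² = 218 < 289 = 17² → obtuse
(66,366,360): 66²+360² = 133956 = 366² → right
(13,17,16): 13²+16² = 425 > 289 = 17² → acute
(756,780,192): 192²+756² = 608400 = 780² → right
(462,510,216): 216²+462² = 260100 = 510² → right
3 of the 5 are right.

3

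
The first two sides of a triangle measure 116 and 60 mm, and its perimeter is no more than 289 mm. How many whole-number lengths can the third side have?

57

Triangle inequality: 56 < x < 176. Perimeter ≤ 289 gives x ≤ 289 − 116 − 60 = 113.
So 56 < x ≤ 113; integers 57 through 113: 57 values.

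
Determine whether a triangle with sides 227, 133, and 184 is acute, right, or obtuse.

Compare the square of the longest side to the sum of squares of the other two: 133² + 184² = 51545 > 51529 = 227².

acute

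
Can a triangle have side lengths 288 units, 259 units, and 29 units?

No

The two shorter sides sum to 288, exactly equal to the longest side 288.
That gives only a degenerate (flat) triangle — the inequality must be strict.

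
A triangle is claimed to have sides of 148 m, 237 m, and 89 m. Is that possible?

The two shorter sides sum to 237, exactly equal to the longest side 237.
That gives only a degenerate (flat) triangle — the inequality must be strict.

No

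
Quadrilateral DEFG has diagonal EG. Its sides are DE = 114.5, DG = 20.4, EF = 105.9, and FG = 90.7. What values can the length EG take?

From triangle DEG: |114.5 − 20.4| < EG < 114.5 + 20.4, i.e. 94.1 < EG < 134.9.
From triangle FEG: 15.2 < EG < 196.6.
Both must hold, so EG lies in the intersection.

94.1 < EG < 134.9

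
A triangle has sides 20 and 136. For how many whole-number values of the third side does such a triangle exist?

39

The third side lies in the open interval (116, 156).
Integers from 117 to 155 inclusive: 155 − 117 + 1 = 39.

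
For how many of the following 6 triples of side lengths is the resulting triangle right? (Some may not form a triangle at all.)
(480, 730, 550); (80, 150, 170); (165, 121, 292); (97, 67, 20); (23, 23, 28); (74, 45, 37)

2

(480,730,550): 480²+550² = 532900 = 730² → right
(80,150,170): 80²+150² = 28900 = 170² → right
(165,121,292): 121+165 ≤ 292, not a triangle
(97,67,20): 20+67 ≤ 97, not a triangle
(23,23,28): 23²+23² = 1058 > 784 = 28² → acute
(74,45,37): 37²+45² = 3394 < 5476 = 74² → obtuse
2 of the 6 are right.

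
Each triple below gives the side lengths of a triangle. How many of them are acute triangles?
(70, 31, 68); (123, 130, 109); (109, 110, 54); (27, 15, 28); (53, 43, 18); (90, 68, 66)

(70,31,68): 31²+68² = 5585 > 4900 = 70² → acute
(123,130,109): 109²+123² = 27010 > 16900 = 130² → acute
(109,110,54): 54²+109² = 14797 > 12100 = 110² → acute
(27,15,28): 15²+27² = 954 > 784 = 28² → acute
(53,43,18): 18²+43² = 2173 < 2809 = 53² → obtuse
(90,68,66): 66²+68² = 8980 > 8100 = 90² → acute
5 of the 6 are acute.

5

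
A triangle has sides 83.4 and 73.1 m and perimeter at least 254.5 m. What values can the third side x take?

Triangle inequality alone gives 10.3 < x < 156.5.
The perimeter condition gives x ≥ 254.5 − 83.4 − 73.1 = 98.0.
Intersecting the two: 98.0 ≤ x < 156.5.

98.0 ≤ x < 156.5 m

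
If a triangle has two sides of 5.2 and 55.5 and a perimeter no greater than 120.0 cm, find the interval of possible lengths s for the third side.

Triangle inequality alone gives 50.3 < s < 60.7.
The perimeter condition gives s ≤ 120.0 − 5.2 − 55.5 = 59.3.
Intersecting the two: 50.3 < s ≤ 59.3.

50.3 < s ≤ 59.3 cm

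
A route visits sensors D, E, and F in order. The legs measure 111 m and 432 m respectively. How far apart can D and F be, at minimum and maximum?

321 ≤ DF ≤ 543 m

By the triangle inequality, |111 − 432| ≤ DF ≤ 111 + 432.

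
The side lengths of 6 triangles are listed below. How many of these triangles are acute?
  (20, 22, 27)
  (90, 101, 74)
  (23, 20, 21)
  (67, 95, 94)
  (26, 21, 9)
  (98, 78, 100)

5

(20,22,27): 20²+22² = 884 > 729 = 27² → acute
(90,101,74): 74²+90² = 13576 > 10201 = 101² → acute
(23,20,21): 20²+21² = 841 > 529 = 23² → acute
(67,95,94): 67²+94² = 13325 > 9025 = 95² → acute
(26,21,9): 9²+21² = 522 < 676 = 26² → obtuse
(98,78,100): 78²+98² = 15688 > 10000 = 100² → acute
5 of the 6 are acute.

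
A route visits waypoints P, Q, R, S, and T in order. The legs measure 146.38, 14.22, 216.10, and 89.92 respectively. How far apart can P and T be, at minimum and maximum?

The maximum is all hops collinear in one direction: 146.38 + 14.22 + 216.10 + 89.92 = 466.62.
The longest hop is 216.10; the others sum to 250.52. Since 216.10 ≤ 250.52, the path can fold back on itself completely, so the minimum distance is 0.

0 ≤ PT ≤ 466.62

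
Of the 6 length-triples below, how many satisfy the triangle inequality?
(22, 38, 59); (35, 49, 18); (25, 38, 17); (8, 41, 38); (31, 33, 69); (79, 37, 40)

(22,38,59): 22+38 > 59 → valid
(18,35,49): 18+35 > 49 → valid
(17,25,38): 17+25 > 38 → valid
(8,38,41): 8+38 > 41 → valid
(31,33,69): 31+33 ≤ 69 → not valid
(37,40,79): 37+40 ≤ 79 → not valid
4 of the 6 triples form a triangle.

4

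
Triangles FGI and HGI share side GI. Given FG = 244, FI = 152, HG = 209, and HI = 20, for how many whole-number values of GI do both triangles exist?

From triangle FGI: 92 < GI < 396.
From triangle HGI: 189 < GI < 229.
Intersection: 189 < GI < 229, so integers 190 through 228: 39 values.

39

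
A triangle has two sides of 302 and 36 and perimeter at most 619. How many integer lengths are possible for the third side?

Triangle inequality: 266 < x < 338. Perimeter ≤ 619 gives x ≤ 619 − 302 − 36 = 281.
So 266 < x ≤ 281; integers 267 through 281: 15 values.

15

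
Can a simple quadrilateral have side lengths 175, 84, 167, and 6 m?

A quadrilateral exists iff every side is shorter than the sum of the others — equivalently, the longest side is less than the sum of the rest.
Longest side 175 < 257 (sum of the remaining 3), so yes.

Yes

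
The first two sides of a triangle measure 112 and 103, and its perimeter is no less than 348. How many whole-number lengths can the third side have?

82

Triangle inequality: 9 < x < 215. Perimeter ≥ 348 gives x ≥ 348 − 112 − 103 = 133.
So 133 ≤ x < 215; integers 133 through 214: 82 values.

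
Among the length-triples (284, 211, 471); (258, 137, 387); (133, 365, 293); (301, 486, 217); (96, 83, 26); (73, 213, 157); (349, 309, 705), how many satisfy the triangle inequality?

6

(211,284,471): 211+284 > 471 → valid
(137,258,387): 137+258 > 387 → valid
(133,293,365): 133+293 > 365 → valid
(217,301,486): 217+301 > 486 → valid
(26,83,96): 26+83 > 96 → valid
(73,157,213): 73+157 > 213 → valid
(309,349,705): 309+349 ≤ 705 → not valid
6 of the 7 triples form a triangle.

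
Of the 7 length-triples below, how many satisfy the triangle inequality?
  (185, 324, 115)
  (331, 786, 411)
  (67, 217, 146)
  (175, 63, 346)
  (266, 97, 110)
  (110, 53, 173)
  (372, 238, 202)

1

(115,185,324): 115+185 ≤ 324 → not valid
(331,411,786): 331+411 ≤ 786 → not valid
(67,146,217): 67+146 ≤ 217 → not valid
(63,175,346): 63+175 ≤ 346 → not valid
(97,110,266): 97+110 ≤ 266 → not valid
(53,110,173): 53+110 ≤ 173 → not valid
(202,238,372): 202+238 > 372 → valid
1 of the 7 triples forms a triangle.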